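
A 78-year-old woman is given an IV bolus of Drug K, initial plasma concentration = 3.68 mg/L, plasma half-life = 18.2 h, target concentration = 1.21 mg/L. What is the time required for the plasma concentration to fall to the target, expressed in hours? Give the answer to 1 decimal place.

29.2 h

k = ln2 / t½ = 0.693147 / 18.2 = 0.03809 h⁻¹
t = ln(C₀ / C) / k = ln(3.680 / 1.21) / 0.03809
  = ln(3.041) / 0.03809 = 1.112 / 0.03809 = 29.19 h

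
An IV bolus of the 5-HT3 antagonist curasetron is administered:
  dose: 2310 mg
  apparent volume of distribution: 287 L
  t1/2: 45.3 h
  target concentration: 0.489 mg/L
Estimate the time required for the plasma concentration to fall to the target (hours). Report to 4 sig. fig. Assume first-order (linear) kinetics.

C₀ = Dose / Vd = 2310 / 287 = 8.049 mg/L
k = ln2 / t½ = 0.693147 / 45.3 = 0.01530 h⁻¹
t = ln(C₀ / C) / k = ln(8.049 / 0.489) / 0.01530
  = ln(16.46) / 0.01530 = 2.801 / 0.01530 = 183.1 h

183.1 h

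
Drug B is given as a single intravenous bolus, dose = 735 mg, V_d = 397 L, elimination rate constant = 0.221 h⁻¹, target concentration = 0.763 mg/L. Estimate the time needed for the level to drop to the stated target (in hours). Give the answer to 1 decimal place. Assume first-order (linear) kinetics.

C₀ = Dose / Vd = 735.0 / 397 = 1.851 mg/L
t = ln(C₀ / C) / k = ln(1.851 / 0.763) / 0.2210
  = ln(2.426) / 0.2210 = 0.8862 / 0.2210 = 4.010 h

4.0 h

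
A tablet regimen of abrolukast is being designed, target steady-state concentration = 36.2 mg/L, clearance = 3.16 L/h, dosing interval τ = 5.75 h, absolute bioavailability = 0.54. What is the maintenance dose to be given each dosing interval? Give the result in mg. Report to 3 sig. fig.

At steady state, F × (Dose/τ) = Css × CL.
Dose = Css × CL × τ / F = 36.2 × 3.160 × 5.75 / 0.54 = 1218 mg

1220 mg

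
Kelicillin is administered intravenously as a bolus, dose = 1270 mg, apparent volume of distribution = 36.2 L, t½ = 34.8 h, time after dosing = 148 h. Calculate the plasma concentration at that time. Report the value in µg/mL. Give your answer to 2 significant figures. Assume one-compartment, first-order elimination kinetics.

C₀ = Dose / Vd = 1270 / 36.2 = 35.08 mg/L
k = ln2 / t½ = 0.693147 / 34.8 = 0.01992 h⁻¹
C = C₀ · e^(−k·t) = 35.08 × e^(−0.01992 × 148)
  = 35.08 × 0.05244 = 1.840 mg/L
(1.840 mg/L = 1.840 µg/mL)

1.8 µg/mL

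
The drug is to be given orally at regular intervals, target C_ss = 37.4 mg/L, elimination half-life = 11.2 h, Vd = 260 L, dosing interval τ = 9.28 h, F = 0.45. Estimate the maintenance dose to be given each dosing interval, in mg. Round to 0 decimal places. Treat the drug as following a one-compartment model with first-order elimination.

k = ln2 / t½ = 0.693147 / 11.2 = 0.06189 h⁻¹
CL = k × Vd = 0.06189 × 260 = 16.09 L/h
At steady state, F × (Dose/τ) = Css × CL.
Dose = Css × CL × τ / F = 37.4 × 16.09 × 9.28 / 0.45 = 12410 mg

12410 mg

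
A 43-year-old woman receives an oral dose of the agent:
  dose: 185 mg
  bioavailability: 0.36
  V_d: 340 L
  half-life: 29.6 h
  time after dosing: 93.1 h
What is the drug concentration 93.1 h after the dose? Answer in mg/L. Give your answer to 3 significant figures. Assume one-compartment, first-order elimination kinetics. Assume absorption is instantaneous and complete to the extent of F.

Amount reaching circulation = F × Dose = 0.36 × 185.0 = 66.60 mg
C₀ = F·Dose / Vd = 66.60 / 340 = 0.1959 mg/L
k = ln2 / t½ = 0.693147 / 29.6 = 0.02342 h⁻¹
C = C₀ · e^(−k·t) = 0.1959 × e^(−0.02342 × 93.1)
  = 0.1959 × 0.1130 = 0.02214 mg/L

0.0221 mg/L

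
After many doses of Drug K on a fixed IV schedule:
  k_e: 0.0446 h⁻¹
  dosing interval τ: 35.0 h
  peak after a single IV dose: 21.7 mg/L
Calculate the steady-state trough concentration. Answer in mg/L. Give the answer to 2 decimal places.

e^(−kτ) = e^(−0.04460 × 35.0) = 0.2099
Accumulation ratio R = 1 / (1 − e^(−kτ)) = 1 / (1 − 0.2099) = 1.266
Steady-state trough = C₀ × R × e^(−kτ) = 21.7 × 1.266 × 0.2099 = 5.766 mg/L

5.77 mg/L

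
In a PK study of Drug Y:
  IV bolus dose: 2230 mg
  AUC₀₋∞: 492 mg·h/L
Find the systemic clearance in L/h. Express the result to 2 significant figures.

CL = Dose / AUC = 2230 / 492 = 4.533 L/h

4.5 L/h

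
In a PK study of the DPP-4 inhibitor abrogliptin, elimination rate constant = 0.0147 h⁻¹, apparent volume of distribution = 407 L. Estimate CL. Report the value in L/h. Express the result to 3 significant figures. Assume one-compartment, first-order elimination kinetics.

5.98 L/h

CL = k × Vd = 0.0147 × 407 = 5.983 L/h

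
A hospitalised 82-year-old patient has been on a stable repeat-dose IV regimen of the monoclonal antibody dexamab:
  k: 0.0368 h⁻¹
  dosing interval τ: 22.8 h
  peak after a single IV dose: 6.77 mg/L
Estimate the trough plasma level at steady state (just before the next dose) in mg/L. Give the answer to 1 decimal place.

e^(−kτ) = e^(−0.03680 × 22.8) = 0.4321
Accumulation ratio R = 1 / (1 − e^(−kτ)) = 1 / (1 − 0.4321) = 1.761
Steady-state trough = C₀ × R × e^(−kτ) = 6.77 × 1.761 × 0.4321 = 5.151 mg/L

5.2 mg/L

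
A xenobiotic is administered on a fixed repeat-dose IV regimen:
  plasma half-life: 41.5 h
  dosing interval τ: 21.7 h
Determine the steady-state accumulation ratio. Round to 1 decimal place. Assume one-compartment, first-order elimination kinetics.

k = ln2 / t½ = 0.693147 / 41.5 = 0.01670 h⁻¹
e^(−kτ) = e^(−0.01670 × 21.7) = 0.6960
Accumulation ratio R = 1 / (1 − e^(−kτ)) = 1 / (1 − 0.6960) = 3.289

3.3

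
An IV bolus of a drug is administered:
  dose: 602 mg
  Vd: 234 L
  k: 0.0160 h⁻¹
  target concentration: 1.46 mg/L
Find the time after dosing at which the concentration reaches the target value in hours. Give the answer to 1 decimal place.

C₀ = Dose / Vd = 602.0 / 234 = 2.573 mg/L
t = ln(C₀ / C) / k = ln(2.573 / 1.46) / 0.01600
  = ln(1.762) / 0.01600 = 0.5664 / 0.01600 = 35.40 h

35.4 h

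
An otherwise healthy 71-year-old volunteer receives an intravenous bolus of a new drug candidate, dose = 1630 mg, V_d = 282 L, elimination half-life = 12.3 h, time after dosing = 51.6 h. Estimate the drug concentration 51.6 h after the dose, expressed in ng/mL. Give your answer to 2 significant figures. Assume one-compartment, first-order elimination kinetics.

320 ng/mL

C₀ = Dose / Vd = 1630 / 282 = 5.780 mg/L
k = ln2 / t½ = 0.693147 / 12.3 = 0.05635 h⁻¹
C = C₀ · e^(−k·t) = 5.780 × e^(−0.05635 × 51.6)
  = 5.780 × 0.05460 = 0.3156 mg/L
Convert: 0.3156 mg/L × 1000 = 315.6 ng/mL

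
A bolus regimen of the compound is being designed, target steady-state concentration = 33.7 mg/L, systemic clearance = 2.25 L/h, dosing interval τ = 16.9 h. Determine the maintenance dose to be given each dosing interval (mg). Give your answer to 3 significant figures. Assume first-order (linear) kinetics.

1280 mg

At steady state, Dose/τ = Css × CL.
Dose = Css × CL × τ = 33.7 × 2.250 × 16.9 = 1281 mg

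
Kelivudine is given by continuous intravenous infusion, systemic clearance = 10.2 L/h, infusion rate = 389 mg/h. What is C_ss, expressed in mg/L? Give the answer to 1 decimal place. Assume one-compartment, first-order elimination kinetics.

At steady state Css = R₀ / CL = 389 / 10.20 = 38.14 mg/L

38.1 mg/L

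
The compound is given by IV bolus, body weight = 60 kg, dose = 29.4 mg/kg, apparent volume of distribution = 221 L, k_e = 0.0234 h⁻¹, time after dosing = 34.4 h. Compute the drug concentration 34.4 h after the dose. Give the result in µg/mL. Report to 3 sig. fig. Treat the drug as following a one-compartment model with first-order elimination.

Total dose = 29.4 × 60 = 1764 mg
C₀ = Dose / Vd = 1764 / 221 = 7.982 mg/L
C = C₀ · e^(−k·t) = 7.982 × e^(−0.02340 × 34.4)
  = 7.982 × 0.4471 = 3.569 mg/L
(3.569 mg/L = 3.569 µg/mL)

3.57 µg/mL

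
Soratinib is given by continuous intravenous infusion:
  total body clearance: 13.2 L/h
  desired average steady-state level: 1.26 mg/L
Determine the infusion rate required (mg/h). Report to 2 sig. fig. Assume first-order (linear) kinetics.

17 mg/h

At steady state, infusion rate R₀ = Css × CL = 1.26 × 13.20 = 16.63 mg/h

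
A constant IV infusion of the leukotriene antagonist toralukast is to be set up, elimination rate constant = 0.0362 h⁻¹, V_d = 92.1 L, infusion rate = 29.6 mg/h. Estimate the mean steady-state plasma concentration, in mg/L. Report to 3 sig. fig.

CL = k × Vd = 0.03620 × 92.1 = 3.334 L/h
At steady state Css = R₀ / CL = 29.6 / 3.334 = 8.878 mg/L

8.88 mg/L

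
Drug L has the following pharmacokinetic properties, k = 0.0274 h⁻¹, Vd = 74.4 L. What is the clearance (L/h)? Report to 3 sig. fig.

CL = k × Vd = 0.0274 × 74.4 = 2.039 L/h

2.04 L/h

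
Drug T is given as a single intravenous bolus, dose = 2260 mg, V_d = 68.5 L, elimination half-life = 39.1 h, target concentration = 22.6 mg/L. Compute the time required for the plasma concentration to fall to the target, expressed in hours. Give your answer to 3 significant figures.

21.3 h

C₀ = Dose / Vd = 2260 / 68.5 = 32.99 mg/L
k = ln2 / t½ = 0.693147 / 39.1 = 0.01773 h⁻¹
t = ln(C₀ / C) / k = ln(32.99 / 22.6) / 0.01773
  = ln(1.460) / 0.01773 = 0.3784 / 0.01773 = 21.34 h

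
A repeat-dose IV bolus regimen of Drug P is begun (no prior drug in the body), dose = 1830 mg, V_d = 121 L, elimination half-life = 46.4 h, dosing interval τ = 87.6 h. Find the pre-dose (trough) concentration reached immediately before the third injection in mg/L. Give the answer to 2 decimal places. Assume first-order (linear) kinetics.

C₀ per dose = Dose / Vd = 1830 / 121 = 15.12 mg/L
k = ln2 / t½ = 0.693147 / 46.4 = 0.01494 h⁻¹
Fraction remaining after one interval: r = e^(−kτ) = e^(−0.01494 × 87.6) = 0.2702
Before dose 3, 2 doses have been given (aged 1τ, 2τ).
C_trough = C₀ × (r + r²) = 15.12 × (0.2702 + 0.07301) = 5.189 mg/L

5.19 mg/L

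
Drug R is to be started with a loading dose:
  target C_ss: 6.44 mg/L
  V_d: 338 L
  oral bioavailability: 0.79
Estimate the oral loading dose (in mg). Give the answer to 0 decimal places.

2755 mg

LD = Css × Vd / F = 6.44 × 338 / 0.79 = 2755 mg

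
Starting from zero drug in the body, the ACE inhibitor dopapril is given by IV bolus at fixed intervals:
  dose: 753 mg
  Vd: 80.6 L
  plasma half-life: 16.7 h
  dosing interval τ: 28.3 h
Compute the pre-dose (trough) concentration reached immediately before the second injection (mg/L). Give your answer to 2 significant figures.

2.9 mg/L

C₀ per dose = Dose / Vd = 753 / 80.6 = 9.342 mg/L
k = ln2 / t½ = 0.693147 / 16.7 = 0.04151 h⁻¹
Fraction remaining after one interval: r = e^(−kτ) = e^(−0.04151 × 28.3) = 0.3089
Before dose 2, 1 dose has been given (aged 1τ).
C_trough = C₀ × r = 9.342 × 0.3089 = 2.886 mg/L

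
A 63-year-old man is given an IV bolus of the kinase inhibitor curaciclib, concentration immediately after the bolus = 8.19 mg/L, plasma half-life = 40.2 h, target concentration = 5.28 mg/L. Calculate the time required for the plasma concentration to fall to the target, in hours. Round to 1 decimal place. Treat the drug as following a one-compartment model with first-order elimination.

25.5 h

k = ln2 / t½ = 0.693147 / 40.2 = 0.01724 h⁻¹
t = ln(C₀ / C) / k = ln(8.190 / 5.28) / 0.01724
  = ln(1.551) / 0.01724 = 0.4389 / 0.01724 = 25.46 h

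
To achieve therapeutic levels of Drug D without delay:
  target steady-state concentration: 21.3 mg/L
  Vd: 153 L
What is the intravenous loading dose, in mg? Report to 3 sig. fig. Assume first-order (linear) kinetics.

3260 mg

LD = Css × Vd = 21.3 × 153 = 3259 mg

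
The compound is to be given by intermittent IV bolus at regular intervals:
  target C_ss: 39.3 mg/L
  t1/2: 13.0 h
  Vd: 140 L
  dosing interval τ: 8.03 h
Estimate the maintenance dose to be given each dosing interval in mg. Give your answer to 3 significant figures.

k = ln2 / t½ = 0.693147 / 13.0 = 0.05332 h⁻¹
CL = k × Vd = 0.05332 × 140 = 7.465 L/h
At steady state, Dose/τ = Css × CL.
Dose = Css × CL × τ = 39.3 × 7.465 × 8.03 = 2356 mg

2360 mg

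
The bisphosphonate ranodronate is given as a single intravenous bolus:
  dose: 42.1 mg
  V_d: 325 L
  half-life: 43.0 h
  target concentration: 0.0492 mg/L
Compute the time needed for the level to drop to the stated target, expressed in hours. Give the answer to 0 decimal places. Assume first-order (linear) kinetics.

60 h

C₀ = Dose / Vd = 42.10 / 325 = 0.1295 mg/L
k = ln2 / t½ = 0.693147 / 43.0 = 0.01612 h⁻¹
t = ln(C₀ / C) / k = ln(0.1295 / 0.0492) / 0.01612
  = ln(2.632) / 0.01612 = 0.9677 / 0.01612 = 60.03 h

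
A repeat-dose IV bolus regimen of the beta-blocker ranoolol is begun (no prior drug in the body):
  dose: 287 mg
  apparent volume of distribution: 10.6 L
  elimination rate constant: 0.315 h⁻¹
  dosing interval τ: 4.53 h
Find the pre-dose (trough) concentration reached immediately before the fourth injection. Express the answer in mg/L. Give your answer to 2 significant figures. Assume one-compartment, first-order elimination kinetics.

8.4 mg/L

C₀ per dose = Dose / Vd = 287 / 10.6 = 27.08 mg/L
Fraction remaining after one interval: r = e^(−kτ) = e^(−0.3150 × 4.53) = 0.2400
Before dose 4, 3 doses have been given (aged 1τ, 2τ, 3τ).
C_trough = C₀ × (r + r² + … + r^3) = C₀ × r(1−r^3)/(1−r)
        = 27.08 × 0.2400 × (1 − 0.01382) / (1 − 0.2400) = 8.433 mg/L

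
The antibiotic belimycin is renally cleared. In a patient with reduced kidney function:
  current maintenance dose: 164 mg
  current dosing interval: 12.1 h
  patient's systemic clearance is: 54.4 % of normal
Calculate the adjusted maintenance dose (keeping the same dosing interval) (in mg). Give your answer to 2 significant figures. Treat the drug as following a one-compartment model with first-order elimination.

To keep the same average steady-state level, dosing rate must scale with clearance.
CL ratio = 54.4 / 100 = 0.5440
New dose (same interval) = 164 × 0.5440 = 89.22 mg

89 mg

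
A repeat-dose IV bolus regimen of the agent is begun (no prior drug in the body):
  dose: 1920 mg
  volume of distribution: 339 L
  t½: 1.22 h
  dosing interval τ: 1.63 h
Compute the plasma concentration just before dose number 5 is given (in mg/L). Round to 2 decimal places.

3.62 mg/L

C₀ per dose = Dose / Vd = 1920 / 339 = 5.664 mg/L
k = ln2 / t½ = 0.693147 / 1.22 = 0.5682 h⁻¹
Fraction remaining after one interval: r = e^(−kτ) = e^(−0.5682 × 1.63) = 0.3961
Before dose 5, 4 doses have been given (aged 1τ, 2τ, 3τ, 4τ).
C_trough = C₀ × (r + r² + … + r^4) = C₀ × r(1−r^4)/(1−r)
        = 5.664 × 0.3961 × (1 − 0.02462) / (1 − 0.3961) = 3.624 mg/L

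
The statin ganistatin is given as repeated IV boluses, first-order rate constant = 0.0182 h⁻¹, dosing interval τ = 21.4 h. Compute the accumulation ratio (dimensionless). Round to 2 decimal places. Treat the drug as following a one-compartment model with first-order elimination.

3.10

e^(−kτ) = e^(−0.01820 × 21.4) = 0.6774
Accumulation ratio R = 1 / (1 − e^(−kτ)) = 1 / (1 − 0.6774) = 3.100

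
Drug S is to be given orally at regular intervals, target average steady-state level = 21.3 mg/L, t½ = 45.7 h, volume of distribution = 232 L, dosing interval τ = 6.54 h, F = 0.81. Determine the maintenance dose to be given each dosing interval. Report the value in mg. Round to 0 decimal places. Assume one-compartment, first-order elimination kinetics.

605 mg

k = ln2 / t½ = 0.693147 / 45.7 = 0.01517 h⁻¹
CL = k × Vd = 0.01517 × 232 = 3.519 L/h
At steady state, F × (Dose/τ) = Css × CL.
Dose = Css × CL × τ / F = 21.3 × 3.519 × 6.54 / 0.81 = 605.2 mg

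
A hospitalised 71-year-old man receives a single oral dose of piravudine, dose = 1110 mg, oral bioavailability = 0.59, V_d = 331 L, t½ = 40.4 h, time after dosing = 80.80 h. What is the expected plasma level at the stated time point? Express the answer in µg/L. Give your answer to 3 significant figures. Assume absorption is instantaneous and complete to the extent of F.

Amount reaching circulation = F × Dose = 0.59 × 1110 = 654.9 mg
C₀ = F·Dose / Vd = 654.9 / 331 = 1.979 mg/L
k = ln2 / t½ = 0.693147 / 40.4 = 0.01716 h⁻¹
t / t½ = 80.80 / 40.4 = 2 half-lives
C = C₀ × (1/2)^2 = 1.979 × 0.2500 = 0.4948 mg/L
Convert: 0.4948 mg/L × 1000 = 494.8 µg/L

495 µg/L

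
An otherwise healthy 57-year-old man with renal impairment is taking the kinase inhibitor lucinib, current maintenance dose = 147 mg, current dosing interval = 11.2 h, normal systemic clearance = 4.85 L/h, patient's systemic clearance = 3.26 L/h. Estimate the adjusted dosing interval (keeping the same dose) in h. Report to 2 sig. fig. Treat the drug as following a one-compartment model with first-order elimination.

17 h

To keep the same average steady-state level, dosing rate must scale with clearance.
CL ratio = 3.26 / 4.85 = 0.6722
New interval (same dose) = 11.2 / 0.6722 = 16.66 h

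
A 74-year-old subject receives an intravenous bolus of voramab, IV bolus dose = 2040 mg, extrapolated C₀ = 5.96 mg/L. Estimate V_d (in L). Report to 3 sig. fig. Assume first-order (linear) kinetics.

Vd = Dose / C₀ = 2040 / 5.96 = 342.3 L

342 L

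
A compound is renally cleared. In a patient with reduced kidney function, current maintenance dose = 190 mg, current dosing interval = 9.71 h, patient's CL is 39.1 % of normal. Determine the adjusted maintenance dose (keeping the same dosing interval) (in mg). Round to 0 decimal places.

To keep the same average steady-state level, dosing rate must scale with clearance.
CL ratio = 39.1 / 100 = 0.3910
New dose (same interval) = 190 × 0.3910 = 74.29 mg

74 mg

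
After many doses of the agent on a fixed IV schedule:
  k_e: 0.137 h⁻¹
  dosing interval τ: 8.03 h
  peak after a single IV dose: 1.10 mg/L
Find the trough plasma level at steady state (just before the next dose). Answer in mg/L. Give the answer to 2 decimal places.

e^(−kτ) = e^(−0.1370 × 8.03) = 0.3328
Accumulation ratio R = 1 / (1 − e^(−kτ)) = 1 / (1 − 0.3328) = 1.499
Steady-state trough = C₀ × R × e^(−kτ) = 1.10 × 1.499 × 0.3328 = 0.5488 mg/L

0.55 mg/L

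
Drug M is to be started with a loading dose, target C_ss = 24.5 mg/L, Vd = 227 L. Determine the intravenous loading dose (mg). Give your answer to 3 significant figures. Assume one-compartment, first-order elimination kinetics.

5560 mg

LD = Css × Vd = 24.5 × 227 = 5562 mg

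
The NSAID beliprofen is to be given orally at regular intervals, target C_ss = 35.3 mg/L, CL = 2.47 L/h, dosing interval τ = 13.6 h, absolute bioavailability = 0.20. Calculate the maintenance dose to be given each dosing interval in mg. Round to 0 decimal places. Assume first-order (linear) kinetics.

5929 mg

At steady state, F × (Dose/τ) = Css × CL.
Dose = Css × CL × τ / F = 35.3 × 2.470 × 13.6 / 0.20 = 5929 mg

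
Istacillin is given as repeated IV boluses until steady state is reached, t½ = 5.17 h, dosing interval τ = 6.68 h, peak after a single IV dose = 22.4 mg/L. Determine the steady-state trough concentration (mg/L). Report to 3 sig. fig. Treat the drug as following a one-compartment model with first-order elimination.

k = ln2 / t½ = 0.693147 / 5.17 = 0.1341 h⁻¹
e^(−kτ) = e^(−0.1341 × 6.68) = 0.4083
Accumulation ratio R = 1 / (1 − e^(−kτ)) = 1 / (1 − 0.4083) = 1.690
Steady-state trough = C₀ × R × e^(−kτ) = 22.4 × 1.690 × 0.4083 = 15.46 mg/L

15.5 mg/L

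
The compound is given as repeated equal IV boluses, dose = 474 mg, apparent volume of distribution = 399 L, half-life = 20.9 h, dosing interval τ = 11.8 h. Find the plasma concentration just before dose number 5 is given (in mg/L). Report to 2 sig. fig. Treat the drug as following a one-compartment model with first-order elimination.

C₀ per dose = Dose / Vd = 474 / 399 = 1.188 mg/L
k = ln2 / t½ = 0.693147 / 20.9 = 0.03316 h⁻¹
Fraction remaining after one interval: r = e^(−kτ) = e^(−0.03316 × 11.8) = 0.6762
Before dose 5, 4 doses have been given (aged 1τ, 2τ, 3τ, 4τ).
C_trough = C₀ × (r + r² + … + r^4) = C₀ × r(1−r^4)/(1−r)
        = 1.188 × 0.6762 × (1 − 0.2091) / (1 − 0.6762) = 1.962 mg/L

2.0 mg/L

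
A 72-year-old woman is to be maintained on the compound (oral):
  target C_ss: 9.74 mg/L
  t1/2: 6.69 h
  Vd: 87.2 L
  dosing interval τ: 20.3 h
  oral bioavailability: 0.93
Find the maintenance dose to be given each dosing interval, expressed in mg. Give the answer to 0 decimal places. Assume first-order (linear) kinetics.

k = ln2 / t½ = 0.693147 / 6.69 = 0.1036 h⁻¹
CL = k × Vd = 0.1036 × 87.2 = 9.034 L/h
At steady state, F × (Dose/τ) = Css × CL.
Dose = Css × CL × τ / F = 9.74 × 9.034 × 20.3 / 0.93 = 1921 mg

1921 mg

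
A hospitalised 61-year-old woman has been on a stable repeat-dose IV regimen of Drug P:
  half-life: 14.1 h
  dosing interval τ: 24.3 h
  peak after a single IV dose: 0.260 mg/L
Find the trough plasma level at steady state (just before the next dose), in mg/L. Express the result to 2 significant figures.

k = ln2 / t½ = 0.693147 / 14.1 = 0.04916 h⁻¹
e^(−kτ) = e^(−0.04916 × 24.3) = 0.3028
Accumulation ratio R = 1 / (1 − e^(−kτ)) = 1 / (1 − 0.3028) = 1.434
Steady-state trough = C₀ × R × e^(−kτ) = 0.260 × 1.434 × 0.3028 = 0.1129 mg/L

0.11 mg/L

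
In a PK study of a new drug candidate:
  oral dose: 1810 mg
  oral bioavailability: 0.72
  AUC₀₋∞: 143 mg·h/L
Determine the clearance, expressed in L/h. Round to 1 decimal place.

CL = F·Dose / AUC = 0.72 × 1810 / 143 = 9.113 L/h

9.1 L/h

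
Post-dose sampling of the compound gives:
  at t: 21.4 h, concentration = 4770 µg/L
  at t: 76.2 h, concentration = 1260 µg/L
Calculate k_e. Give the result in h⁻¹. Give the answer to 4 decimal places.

k = ln(C₁/C₂) / (t₂ − t₁) = ln(4770/1260) / (76.2 − 21.4)
  = 1.331 / 54.80 = 0.02429 h⁻¹

0.0243 h⁻¹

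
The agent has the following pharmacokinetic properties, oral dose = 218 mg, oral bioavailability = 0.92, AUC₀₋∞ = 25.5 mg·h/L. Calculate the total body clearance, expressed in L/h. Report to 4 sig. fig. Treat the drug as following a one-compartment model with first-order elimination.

CL = F·Dose / AUC = 0.92 × 218 / 25.5 = 7.865 L/h

7.865 L/h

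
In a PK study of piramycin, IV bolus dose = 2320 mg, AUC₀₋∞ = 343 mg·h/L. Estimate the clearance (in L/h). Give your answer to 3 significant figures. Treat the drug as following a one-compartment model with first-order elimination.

6.76 L/h

CL = Dose / AUC = 2320 / 343 = 6.764 L/h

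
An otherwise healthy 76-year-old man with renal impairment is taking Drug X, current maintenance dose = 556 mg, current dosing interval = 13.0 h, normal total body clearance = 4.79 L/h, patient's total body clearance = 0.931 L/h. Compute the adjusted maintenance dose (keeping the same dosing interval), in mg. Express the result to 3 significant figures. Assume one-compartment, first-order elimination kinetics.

108 mg

To keep the same average steady-state level, dosing rate must scale with clearance.
CL ratio = 0.931 / 4.79 = 0.1944
New dose (same interval) = 556 × 0.1944 = 108.1 mg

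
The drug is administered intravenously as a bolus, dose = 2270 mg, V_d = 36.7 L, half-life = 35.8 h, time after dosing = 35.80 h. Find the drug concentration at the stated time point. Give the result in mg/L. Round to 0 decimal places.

31 mg/L

C₀ = Dose / Vd = 2270 / 36.7 = 61.85 mg/L
k = ln2 / t½ = 0.693147 / 35.8 = 0.01936 h⁻¹
t / t½ = 35.80 / 35.8 = 1 half-lives
C = C₀ × (1/2)^1 = 61.85 × 0.5000 = 30.93 mg/L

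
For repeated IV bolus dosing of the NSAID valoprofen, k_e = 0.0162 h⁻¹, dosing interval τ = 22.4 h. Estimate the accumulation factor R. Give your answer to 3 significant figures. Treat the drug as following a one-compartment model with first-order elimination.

3.29

e^(−kτ) = e^(−0.01620 × 22.4) = 0.6957
Accumulation ratio R = 1 / (1 − e^(−kτ)) = 1 / (1 − 0.6957) = 3.286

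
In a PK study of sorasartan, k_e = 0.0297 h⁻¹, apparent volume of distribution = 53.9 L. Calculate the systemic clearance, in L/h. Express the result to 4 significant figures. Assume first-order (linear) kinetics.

1.601 L/h

CL = k × Vd = 0.0297 × 53.9 = 1.601 L/h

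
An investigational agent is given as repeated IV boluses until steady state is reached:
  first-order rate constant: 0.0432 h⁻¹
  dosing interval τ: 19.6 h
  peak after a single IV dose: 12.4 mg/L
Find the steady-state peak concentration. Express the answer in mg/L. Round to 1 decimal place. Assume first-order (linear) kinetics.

21.7 mg/L

e^(−kτ) = e^(−0.04320 × 19.6) = 0.4288
Accumulation ratio R = 1 / (1 − e^(−kτ)) = 1 / (1 − 0.4288) = 1.751
Steady-state peak = C₀ × R = 12.4 × 1.751 = 21.71 mg/L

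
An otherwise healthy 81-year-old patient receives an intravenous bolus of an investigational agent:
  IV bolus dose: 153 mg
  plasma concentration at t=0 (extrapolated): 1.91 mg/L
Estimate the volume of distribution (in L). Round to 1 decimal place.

Vd = Dose / C₀ = 153.0 / 1.91 = 80.10 L

80.1 L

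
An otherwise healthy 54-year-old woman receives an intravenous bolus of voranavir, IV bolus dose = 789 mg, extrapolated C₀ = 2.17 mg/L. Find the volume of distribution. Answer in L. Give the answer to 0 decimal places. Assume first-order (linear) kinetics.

364 L

Vd = Dose / C₀ = 789.0 / 2.17 = 363.6 L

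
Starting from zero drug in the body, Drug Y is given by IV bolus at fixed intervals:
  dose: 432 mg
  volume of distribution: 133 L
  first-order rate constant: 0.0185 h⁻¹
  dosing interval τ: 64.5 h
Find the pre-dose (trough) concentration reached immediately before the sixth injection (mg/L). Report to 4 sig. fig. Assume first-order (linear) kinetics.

1.410 mg/L

C₀ per dose = Dose / Vd = 432 / 133 = 3.248 mg/L
Fraction remaining after one interval: r = e^(−kτ) = e^(−0.01850 × 64.5) = 0.3032
Before dose 6, 5 doses have been given (aged 1τ, 2τ, 3τ, 4τ, 5τ).
C_trough = C₀ × (r + r² + … + r^5) = C₀ × r(1−r^5)/(1−r)
        = 3.248 × 0.3032 × (1 − 0.002562) / (1 − 0.3032) = 1.410 mg/L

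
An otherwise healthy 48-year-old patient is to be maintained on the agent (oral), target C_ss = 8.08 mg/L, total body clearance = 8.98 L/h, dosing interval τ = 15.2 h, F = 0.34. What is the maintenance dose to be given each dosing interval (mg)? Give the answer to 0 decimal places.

At steady state, F × (Dose/τ) = Css × CL.
Dose = Css × CL × τ / F = 8.08 × 8.980 × 15.2 / 0.34 = 3244 mg

3244 mg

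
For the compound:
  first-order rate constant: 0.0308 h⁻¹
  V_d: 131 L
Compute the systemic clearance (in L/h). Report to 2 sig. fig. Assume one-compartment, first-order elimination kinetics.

CL = k × Vd = 0.0308 × 131 = 4.035 L/h

4.0 L/h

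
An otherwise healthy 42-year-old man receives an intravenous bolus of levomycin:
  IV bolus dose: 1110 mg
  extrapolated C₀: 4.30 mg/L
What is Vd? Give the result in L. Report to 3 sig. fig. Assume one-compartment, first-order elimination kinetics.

258 L

Vd = Dose / C₀ = 1110 / 4.30 = 258.1 L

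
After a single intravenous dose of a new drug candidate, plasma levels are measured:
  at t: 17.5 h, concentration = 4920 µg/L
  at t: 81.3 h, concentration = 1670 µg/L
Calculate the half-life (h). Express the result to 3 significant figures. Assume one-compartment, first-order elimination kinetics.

k = ln(C₁/C₂) / (t₂ − t₁) = ln(4920/1670) / (81.3 − 17.5)
  = 1.080 / 63.80 = 0.01693 h⁻¹
t½ = ln2 / k = 0.693147 / 0.01693 = 40.94 h

40.9 h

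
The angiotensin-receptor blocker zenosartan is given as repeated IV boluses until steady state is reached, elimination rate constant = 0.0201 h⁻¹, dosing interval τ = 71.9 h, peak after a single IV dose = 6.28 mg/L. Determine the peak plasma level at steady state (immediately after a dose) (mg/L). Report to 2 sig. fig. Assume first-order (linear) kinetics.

8.2 mg/L

e^(−kτ) = e^(−0.02010 × 71.9) = 0.2357
Accumulation ratio R = 1 / (1 − e^(−kτ)) = 1 / (1 − 0.2357) = 1.308
Steady-state peak = C₀ × R = 6.28 × 1.308 = 8.214 mg/L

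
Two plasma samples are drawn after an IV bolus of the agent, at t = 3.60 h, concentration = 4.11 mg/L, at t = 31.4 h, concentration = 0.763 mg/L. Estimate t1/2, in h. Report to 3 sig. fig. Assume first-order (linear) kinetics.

k = ln(C₁/C₂) / (t₂ − t₁) = ln(4.11/0.763) / (31.4 − 3.60)
  = 1.684 / 27.80 = 0.06058 h⁻¹
t½ = ln2 / k = 0.693147 / 0.06058 = 11.44 h

11.4 h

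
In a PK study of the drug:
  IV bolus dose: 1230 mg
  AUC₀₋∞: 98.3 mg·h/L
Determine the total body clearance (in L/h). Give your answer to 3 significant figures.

12.5 L/h

CL = Dose / AUC = 1230 / 98.3 = 12.51 L/h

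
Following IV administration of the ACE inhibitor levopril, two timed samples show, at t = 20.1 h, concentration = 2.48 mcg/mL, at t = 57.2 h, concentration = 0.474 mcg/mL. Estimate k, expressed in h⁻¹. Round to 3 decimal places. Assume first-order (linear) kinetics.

0.045 h⁻¹

k = ln(C₁/C₂) / (t₂ − t₁) = ln(2.48/0.474) / (57.2 − 20.1)
  = 1.655 / 37.10 = 0.04461 h⁻¹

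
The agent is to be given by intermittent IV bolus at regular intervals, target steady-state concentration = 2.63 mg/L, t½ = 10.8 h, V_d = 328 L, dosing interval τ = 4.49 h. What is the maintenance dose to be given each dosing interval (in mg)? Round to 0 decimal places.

k = ln2 / t½ = 0.693147 / 10.8 = 0.06418 h⁻¹
CL = k × Vd = 0.06418 × 328 = 21.05 L/h
At steady state, Dose/τ = Css × CL.
Dose = Css × CL × τ = 2.63 × 21.05 × 4.49 = 248.6 mg

249 mg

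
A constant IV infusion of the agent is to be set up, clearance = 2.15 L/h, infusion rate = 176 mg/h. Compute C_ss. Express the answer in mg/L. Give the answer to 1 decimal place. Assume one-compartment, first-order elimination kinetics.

81.9 mg/L

At steady state Css = R₀ / CL = 176 / 2.150 = 81.86 mg/L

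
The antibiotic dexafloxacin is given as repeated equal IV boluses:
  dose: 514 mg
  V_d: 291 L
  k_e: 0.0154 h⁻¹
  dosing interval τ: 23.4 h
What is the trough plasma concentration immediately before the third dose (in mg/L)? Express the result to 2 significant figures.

2.1 mg/L

C₀ per dose = Dose / Vd = 514 / 291 = 1.766 mg/L
Fraction remaining after one interval: r = e^(−kτ) = e^(−0.01540 × 23.4) = 0.6974
Before dose 3, 2 doses have been given (aged 1τ, 2τ).
C_trough = C₀ × (r + r²) = 1.766 × (0.6974 + 0.4864) = 2.091 mg/L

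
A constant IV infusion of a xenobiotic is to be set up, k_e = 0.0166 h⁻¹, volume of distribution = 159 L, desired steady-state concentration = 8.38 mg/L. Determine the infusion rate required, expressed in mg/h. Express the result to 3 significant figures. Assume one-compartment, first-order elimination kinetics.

22.1 mg/h

CL = k × Vd = 0.01660 × 159 = 2.639 L/h
At steady state, infusion rate R₀ = Css × CL = 8.38 × 2.639 = 22.11 mg/h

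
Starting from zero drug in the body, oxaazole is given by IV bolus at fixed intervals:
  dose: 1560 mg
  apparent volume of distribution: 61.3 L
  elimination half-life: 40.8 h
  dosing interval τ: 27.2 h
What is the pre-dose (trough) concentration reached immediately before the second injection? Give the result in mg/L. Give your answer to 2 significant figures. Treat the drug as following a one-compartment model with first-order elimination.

C₀ per dose = Dose / Vd = 1560 / 61.3 = 25.45 mg/L
k = ln2 / t½ = 0.693147 / 40.8 = 0.01699 h⁻¹
Fraction remaining after one interval: r = e^(−kτ) = e^(−0.01699 × 27.2) = 0.6299
Before dose 2, 1 dose has been given (aged 1τ).
C_trough = C₀ × r = 25.45 × 0.6299 = 16.03 mg/L

16 mg/L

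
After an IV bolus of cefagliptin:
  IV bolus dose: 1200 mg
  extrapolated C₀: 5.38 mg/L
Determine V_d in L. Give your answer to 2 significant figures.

Vd = Dose / C₀ = 1200 / 5.38 = 223.0 L

220 L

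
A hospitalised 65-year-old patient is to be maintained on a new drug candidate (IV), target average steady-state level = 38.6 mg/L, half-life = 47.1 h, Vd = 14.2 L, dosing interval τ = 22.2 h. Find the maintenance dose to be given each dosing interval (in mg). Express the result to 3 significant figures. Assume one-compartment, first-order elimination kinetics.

k = ln2 / t½ = 0.693147 / 47.1 = 0.01472 h⁻¹
CL = k × Vd = 0.01472 × 14.2 = 0.2090 L/h
At steady state, Dose/τ = Css × CL.
Dose = Css × CL × τ = 38.6 × 0.2090 × 22.2 = 179.1 mg

179 mg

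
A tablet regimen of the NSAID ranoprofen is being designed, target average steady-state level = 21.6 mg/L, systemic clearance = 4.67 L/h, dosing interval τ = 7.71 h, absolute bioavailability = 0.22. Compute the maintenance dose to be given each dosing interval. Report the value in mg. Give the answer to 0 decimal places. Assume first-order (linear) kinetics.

3535 mg

At steady state, F × (Dose/τ) = Css × CL.
Dose = Css × CL × τ / F = 21.6 × 4.670 × 7.71 / 0.22 = 3535 mg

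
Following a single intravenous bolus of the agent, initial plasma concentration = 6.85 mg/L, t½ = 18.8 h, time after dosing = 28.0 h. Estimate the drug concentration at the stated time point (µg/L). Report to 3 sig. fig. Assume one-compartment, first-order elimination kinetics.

k = ln2 / t½ = 0.693147 / 18.8 = 0.03687 h⁻¹
C = C₀ · e^(−k·t) = 6.850 × e^(−0.03687 × 28.0)
  = 6.850 × 0.3562 = 2.440 mg/L
Convert: 2.440 mg/L × 1000 = 2440 µg/L

2440 µg/L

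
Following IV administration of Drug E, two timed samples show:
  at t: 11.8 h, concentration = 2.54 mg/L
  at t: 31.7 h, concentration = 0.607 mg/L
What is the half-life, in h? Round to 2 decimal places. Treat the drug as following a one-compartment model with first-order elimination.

k = ln(C₁/C₂) / (t₂ − t₁) = ln(2.54/0.607) / (31.7 − 11.8)
  = 1.431 / 19.90 = 0.07191 h⁻¹
t½ = ln2 / k = 0.693147 / 0.07191 = 9.639 h

9.64 h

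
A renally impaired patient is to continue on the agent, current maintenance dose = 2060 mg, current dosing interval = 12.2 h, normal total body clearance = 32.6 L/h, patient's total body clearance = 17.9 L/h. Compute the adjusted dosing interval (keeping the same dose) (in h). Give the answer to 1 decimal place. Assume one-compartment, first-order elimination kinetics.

22.2 h

To keep the same average steady-state level, dosing rate must scale with clearance.
CL ratio = 17.9 / 32.6 = 0.5491
New interval (same dose) = 12.2 / 0.5491 = 22.22 h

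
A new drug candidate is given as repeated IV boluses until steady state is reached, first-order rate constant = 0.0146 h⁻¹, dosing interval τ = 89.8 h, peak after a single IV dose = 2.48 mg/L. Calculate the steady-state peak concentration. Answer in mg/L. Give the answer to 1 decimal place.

3.4 mg/L

e^(−kτ) = e^(−0.01460 × 89.8) = 0.2695
Accumulation ratio R = 1 / (1 − e^(−kτ)) = 1 / (1 − 0.2695) = 1.369
Steady-state peak = C₀ × R = 2.48 × 1.369 = 3.395 mg/L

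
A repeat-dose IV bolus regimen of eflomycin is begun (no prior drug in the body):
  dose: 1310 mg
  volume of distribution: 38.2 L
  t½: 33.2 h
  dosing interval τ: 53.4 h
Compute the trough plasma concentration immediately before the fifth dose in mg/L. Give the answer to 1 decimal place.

C₀ per dose = Dose / Vd = 1310 / 38.2 = 34.29 mg/L
k = ln2 / t½ = 0.693147 / 33.2 = 0.02088 h⁻¹
Fraction remaining after one interval: r = e^(−kτ) = e^(−0.02088 × 53.4) = 0.3279
Before dose 5, 4 doses have been given (aged 1τ, 2τ, 3τ, 4τ).
C_trough = C₀ × (r + r² + … + r^4) = C₀ × r(1−r^4)/(1−r)
        = 34.29 × 0.3279 × (1 − 0.01156) / (1 − 0.3279) = 16.54 mg/L

16.5 mg/L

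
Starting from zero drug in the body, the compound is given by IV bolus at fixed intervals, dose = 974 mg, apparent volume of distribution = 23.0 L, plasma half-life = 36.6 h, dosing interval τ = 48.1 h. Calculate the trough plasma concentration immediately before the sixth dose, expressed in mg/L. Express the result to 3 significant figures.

C₀ per dose = Dose / Vd = 974 / 23.0 = 42.35 mg/L
k = ln2 / t½ = 0.693147 / 36.6 = 0.01894 h⁻¹
Fraction remaining after one interval: r = e^(−kτ) = e^(−0.01894 × 48.1) = 0.4021
Before dose 6, 5 doses have been given (aged 1τ, 2τ, 3τ, 4τ, 5τ).
C_trough = C₀ × (r + r² + … + r^5) = C₀ × r(1−r^5)/(1−r)
        = 42.35 × 0.4021 × (1 − 0.01051) / (1 − 0.4021) = 28.18 mg/L

28.2 mg/L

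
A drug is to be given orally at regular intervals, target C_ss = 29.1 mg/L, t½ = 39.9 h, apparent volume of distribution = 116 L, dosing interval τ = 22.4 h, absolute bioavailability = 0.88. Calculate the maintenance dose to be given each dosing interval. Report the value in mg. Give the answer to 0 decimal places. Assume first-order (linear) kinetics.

1493 mg

k = ln2 / t½ = 0.693147 / 39.9 = 0.01737 h⁻¹
CL = k × Vd = 0.01737 × 116 = 2.015 L/h
At steady state, F × (Dose/τ) = Css × CL.
Dose = Css × CL × τ / F = 29.1 × 2.015 × 22.4 / 0.88 = 1493 mg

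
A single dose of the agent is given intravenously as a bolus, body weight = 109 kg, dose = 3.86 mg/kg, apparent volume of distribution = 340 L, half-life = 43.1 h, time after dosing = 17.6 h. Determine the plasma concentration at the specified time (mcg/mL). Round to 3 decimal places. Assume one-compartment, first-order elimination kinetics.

0.932 mcg/mL

Total dose = 3.86 × 109 = 420.7 mg
C₀ = Dose / Vd = 420.7 / 340 = 1.237 mg/L
k = ln2 / t½ = 0.693147 / 43.1 = 0.01608 h⁻¹
C = C₀ · e^(−k·t) = 1.237 × e^(−0.01608 × 17.6)
  = 1.237 × 0.7535 = 0.9321 mg/L
(0.9321 mg/L = 0.9321 mcg/mL)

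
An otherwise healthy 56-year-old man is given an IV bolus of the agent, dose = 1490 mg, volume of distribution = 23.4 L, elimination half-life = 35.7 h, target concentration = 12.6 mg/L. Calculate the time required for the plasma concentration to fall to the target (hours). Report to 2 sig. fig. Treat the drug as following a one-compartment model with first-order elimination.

83 h

C₀ = Dose / Vd = 1490 / 23.4 = 63.68 mg/L
k = ln2 / t½ = 0.693147 / 35.7 = 0.01942 h⁻¹
t = ln(C₀ / C) / k = ln(63.68 / 12.6) / 0.01942
  = ln(5.054) / 0.01942 = 1.620 / 0.01942 = 83.42 h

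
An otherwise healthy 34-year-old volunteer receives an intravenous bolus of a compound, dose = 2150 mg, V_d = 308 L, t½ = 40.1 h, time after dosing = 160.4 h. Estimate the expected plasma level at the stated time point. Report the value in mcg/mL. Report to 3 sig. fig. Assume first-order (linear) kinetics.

C₀ = Dose / Vd = 2150 / 308 = 6.981 mg/L
k = ln2 / t½ = 0.693147 / 40.1 = 0.01729 h⁻¹
t / t½ = 160.4 / 40.1 = 4 half-lives
C = C₀ × (1/2)^4 = 6.981 × 0.06250 = 0.4363 mg/L
(0.4363 mg/L = 0.4363 mcg/mL)

0.436 mcg/mL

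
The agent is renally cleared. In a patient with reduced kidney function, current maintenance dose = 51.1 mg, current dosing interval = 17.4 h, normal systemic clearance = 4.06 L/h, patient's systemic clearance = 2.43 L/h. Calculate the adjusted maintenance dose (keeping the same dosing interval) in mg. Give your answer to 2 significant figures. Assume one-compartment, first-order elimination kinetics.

31 mg

To keep the same average steady-state level, dosing rate must scale with clearance.
CL ratio = 2.43 / 4.06 = 0.5985
New dose (same interval) = 51.1 × 0.5985 = 30.58 mg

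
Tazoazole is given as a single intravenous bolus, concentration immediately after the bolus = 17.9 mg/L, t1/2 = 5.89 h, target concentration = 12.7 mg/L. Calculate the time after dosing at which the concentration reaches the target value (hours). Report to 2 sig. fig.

k = ln2 / t½ = 0.693147 / 5.89 = 0.1177 h⁻¹
t = ln(C₀ / C) / k = ln(17.90 / 12.7) / 0.1177
  = ln(1.409) / 0.1177 = 0.3429 / 0.1177 = 2.913 h

2.9 h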